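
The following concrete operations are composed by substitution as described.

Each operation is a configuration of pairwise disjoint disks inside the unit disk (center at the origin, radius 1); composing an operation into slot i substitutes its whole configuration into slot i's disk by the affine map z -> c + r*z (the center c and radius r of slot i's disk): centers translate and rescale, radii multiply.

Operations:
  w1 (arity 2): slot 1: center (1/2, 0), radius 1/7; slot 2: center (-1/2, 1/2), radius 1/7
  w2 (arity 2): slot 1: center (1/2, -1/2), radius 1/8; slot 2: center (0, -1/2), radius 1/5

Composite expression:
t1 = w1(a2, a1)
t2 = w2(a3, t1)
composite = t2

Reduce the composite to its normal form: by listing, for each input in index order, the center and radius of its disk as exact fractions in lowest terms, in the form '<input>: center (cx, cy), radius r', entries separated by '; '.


a1: center (-1/10, -2/5), radius 1/35; a2: center (1/10, -1/2), radius 1/35; a3: center (1/2, -1/2), radius 1/8

Follow each a-input down from w2: c' goes to c + r*c', radius to r*r'.
tracing a3 down its 1-map path: center (1/2, -1/2), radius 1/8
tracing a2 down its 2-map path: center (1/10, -1/2), radius 1/35
tracing a1 down its 2-map path: center (-1/10, -2/5), radius 1/35


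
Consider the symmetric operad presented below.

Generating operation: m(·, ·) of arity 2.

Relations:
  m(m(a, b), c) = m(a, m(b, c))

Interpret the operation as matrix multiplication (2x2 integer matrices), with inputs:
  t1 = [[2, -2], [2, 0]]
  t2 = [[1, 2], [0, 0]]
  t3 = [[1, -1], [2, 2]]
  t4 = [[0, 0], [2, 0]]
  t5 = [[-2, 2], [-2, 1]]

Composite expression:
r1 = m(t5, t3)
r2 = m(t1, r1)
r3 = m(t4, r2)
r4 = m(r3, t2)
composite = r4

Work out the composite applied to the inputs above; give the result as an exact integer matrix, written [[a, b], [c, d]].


[[0, 0], [8, 16]]


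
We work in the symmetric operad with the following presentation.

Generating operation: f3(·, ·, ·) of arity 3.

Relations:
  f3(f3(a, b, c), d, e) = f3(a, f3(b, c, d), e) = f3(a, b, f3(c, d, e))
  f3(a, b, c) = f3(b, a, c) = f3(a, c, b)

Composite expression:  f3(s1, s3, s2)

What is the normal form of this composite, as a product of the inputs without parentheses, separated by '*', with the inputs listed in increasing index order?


Any arrangement under f3 is one operation, so sort the s-inputs.
f3(s1, s3, s2) flattens to s1 * s3 * s2
sorting the factors by input index: s1 * s2 * s3

s1 * s2 * s3


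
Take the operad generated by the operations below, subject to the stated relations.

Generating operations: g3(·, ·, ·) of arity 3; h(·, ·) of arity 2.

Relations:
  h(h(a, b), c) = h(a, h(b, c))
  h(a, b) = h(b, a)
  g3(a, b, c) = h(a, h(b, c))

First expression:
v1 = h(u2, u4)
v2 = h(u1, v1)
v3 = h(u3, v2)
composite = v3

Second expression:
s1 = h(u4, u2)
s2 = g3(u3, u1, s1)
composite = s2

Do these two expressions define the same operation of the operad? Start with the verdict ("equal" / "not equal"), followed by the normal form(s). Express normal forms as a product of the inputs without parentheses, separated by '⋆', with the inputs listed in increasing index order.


equal; the common form is u1 ⋆ u2 ⋆ u3 ⋆ u4


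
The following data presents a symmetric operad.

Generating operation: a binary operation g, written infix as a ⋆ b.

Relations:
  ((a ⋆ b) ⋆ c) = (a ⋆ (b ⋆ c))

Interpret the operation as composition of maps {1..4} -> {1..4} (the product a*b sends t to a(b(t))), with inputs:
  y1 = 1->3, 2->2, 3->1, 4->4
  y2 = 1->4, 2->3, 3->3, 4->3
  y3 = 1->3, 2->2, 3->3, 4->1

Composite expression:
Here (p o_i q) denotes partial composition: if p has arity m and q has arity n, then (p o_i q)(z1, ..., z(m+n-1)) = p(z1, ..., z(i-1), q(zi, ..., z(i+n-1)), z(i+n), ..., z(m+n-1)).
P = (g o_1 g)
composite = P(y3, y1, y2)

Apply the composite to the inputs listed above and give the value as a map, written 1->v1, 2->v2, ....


1->1, 2->3, 3->3, 4->3

(y3 ⋆ y1) = 1->3, 2->2, 3->3, 4->1
((y3 ⋆ y1) ⋆ y2) = 1->1, 2->3, 3->3, 4->3


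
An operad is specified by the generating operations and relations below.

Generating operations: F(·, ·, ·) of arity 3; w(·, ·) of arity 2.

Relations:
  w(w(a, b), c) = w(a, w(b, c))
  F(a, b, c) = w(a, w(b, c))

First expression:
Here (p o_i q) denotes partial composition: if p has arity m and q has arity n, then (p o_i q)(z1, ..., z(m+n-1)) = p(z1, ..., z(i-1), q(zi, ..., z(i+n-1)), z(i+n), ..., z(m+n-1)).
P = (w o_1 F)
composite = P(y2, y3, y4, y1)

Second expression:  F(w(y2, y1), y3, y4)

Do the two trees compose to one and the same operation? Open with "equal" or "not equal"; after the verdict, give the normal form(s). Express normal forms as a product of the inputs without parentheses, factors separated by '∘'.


not equal: they reduce to y2 ∘ y3 ∘ y4 ∘ y1 and y2 ∘ y1 ∘ y3 ∘ y4

The first expression, normalized: y2 ∘ y3 ∘ y4 ∘ y1
The second expression, normalized: y2 ∘ y1 ∘ y3 ∘ y4
The normal forms differ: not equal.


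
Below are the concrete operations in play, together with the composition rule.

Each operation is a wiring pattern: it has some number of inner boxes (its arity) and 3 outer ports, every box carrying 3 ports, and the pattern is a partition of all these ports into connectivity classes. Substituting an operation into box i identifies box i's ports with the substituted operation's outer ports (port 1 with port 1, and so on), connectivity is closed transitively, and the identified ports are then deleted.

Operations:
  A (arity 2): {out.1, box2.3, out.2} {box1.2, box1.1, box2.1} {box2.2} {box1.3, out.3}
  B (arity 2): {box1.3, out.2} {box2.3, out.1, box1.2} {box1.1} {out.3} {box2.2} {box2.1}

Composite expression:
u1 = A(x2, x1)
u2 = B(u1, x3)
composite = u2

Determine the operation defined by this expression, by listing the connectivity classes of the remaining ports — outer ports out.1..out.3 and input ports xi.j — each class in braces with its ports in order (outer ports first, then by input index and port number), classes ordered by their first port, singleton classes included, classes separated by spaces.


Treat the ports identified at B as solder joints: merge, then drop.
stage A: inputs (x2, x1), connectivity {out.1, out.2, x1.3} {out.3, x2.3} {x1.1, x2.1, x2.2} {x1.2}, out.j its boundary
stage B: inputs (x2, x1, x3), connectivity {out.1, x1.3, x3.3} {out.2, x2.3} {out.3} {x1.1, x2.1, x2.2} {x1.2} {x3.1} {x3.2}, out.j its boundary

{out.1, x1.3, x3.3} {out.2, x2.3} {out.3} {x1.1, x2.1, x2.2} {x1.2} {x3.1} {x3.2}


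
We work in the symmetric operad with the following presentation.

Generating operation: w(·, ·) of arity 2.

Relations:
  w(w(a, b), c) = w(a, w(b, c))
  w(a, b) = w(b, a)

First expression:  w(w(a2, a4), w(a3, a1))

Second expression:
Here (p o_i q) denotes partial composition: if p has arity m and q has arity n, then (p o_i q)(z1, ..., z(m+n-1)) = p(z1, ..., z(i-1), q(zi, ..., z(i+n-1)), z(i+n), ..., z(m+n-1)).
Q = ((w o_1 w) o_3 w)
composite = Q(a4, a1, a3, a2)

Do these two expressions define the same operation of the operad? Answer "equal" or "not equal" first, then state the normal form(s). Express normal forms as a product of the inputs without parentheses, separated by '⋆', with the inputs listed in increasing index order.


The first expression reduces to a1 ⋆ a2 ⋆ a3 ⋆ a4
The second expression reduces to a1 ⋆ a2 ⋆ a3 ⋆ a4
Identical normal forms: equal.

equal — both sides give a1 ⋆ a2 ⋆ a3 ⋆ a4


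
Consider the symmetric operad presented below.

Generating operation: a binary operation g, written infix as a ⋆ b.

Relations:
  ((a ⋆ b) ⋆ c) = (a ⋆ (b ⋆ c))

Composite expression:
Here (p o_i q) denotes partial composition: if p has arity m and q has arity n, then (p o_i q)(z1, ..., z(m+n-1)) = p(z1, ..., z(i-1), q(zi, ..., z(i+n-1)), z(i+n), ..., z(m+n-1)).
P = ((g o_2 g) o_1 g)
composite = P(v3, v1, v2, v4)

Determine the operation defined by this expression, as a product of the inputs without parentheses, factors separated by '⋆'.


Key point: g is associative — brackets drop, the v-order remains.
(v3 ⋆ v1) spells out as v3 ⋆ v1
(v2 ⋆ v4) spells out as v2 ⋆ v4
((v3 ⋆ v1) ⋆ (v2 ⋆ v4)) spells out as v3 ⋆ v1 ⋆ v2 ⋆ v4

v3 ⋆ v1 ⋆ v2 ⋆ v4


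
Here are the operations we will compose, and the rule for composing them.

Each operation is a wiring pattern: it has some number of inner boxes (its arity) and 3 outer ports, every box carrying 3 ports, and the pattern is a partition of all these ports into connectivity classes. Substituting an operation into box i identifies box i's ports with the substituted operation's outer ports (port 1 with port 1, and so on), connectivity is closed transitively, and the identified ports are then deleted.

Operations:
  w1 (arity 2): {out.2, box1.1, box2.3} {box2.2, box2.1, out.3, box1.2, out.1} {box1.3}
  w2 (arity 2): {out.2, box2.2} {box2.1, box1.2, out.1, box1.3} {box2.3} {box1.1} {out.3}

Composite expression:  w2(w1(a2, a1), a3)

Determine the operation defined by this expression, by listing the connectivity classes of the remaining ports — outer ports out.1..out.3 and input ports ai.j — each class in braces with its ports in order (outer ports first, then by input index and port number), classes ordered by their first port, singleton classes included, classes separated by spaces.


{out.1, a1.1, a1.2, a1.3, a2.1, a2.2, a3.1} {out.2, a3.2} {out.3} {a2.3} {a3.3}

After gluing at w2, chains via deleted ports link the a-ports.
after w1, the pattern on (a2, a1) reads {out.1, out.3, a1.1, a1.2, a2.2} {out.2, a1.3, a2.1} {a2.3} (out.j = its outer ports)
after w2, the pattern on (a2, a1, a3) reads {out.1, a1.1, a1.2, a1.3, a2.1, a2.2, a3.1} {out.2, a3.2} {out.3} {a2.3} {a3.3} (out.j = its outer ports)


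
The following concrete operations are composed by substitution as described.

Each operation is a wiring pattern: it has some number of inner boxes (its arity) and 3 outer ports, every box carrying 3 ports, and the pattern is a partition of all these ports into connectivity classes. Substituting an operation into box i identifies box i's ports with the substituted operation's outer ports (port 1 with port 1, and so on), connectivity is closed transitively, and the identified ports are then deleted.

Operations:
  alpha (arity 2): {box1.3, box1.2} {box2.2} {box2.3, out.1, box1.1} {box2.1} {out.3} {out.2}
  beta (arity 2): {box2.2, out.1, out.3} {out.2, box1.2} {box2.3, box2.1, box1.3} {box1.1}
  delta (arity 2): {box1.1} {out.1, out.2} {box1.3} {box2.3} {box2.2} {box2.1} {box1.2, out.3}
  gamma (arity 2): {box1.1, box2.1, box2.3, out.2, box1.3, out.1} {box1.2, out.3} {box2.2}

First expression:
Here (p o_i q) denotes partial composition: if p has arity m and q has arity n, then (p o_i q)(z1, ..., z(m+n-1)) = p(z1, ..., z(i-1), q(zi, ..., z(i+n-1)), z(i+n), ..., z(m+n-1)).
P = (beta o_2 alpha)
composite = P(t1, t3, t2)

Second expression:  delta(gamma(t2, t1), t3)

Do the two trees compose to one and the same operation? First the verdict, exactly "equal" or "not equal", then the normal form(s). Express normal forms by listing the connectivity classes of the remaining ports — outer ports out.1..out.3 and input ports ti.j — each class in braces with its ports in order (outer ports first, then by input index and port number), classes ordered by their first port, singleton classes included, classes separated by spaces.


Reducing the first expression gives {out.1, out.3} {out.2, t1.2} {t1.1} {t1.3, t2.3, t3.1} {t2.1} {t2.2} {t3.2, t3.3}
Reducing the second expression gives {out.1, out.2} {out.3, t1.1, t1.3, t2.1, t2.3} {t1.2} {t2.2} {t3.1} {t3.2} {t3.3}
Distinct normal forms: not equal.

not equal — first {out.1, out.3} {out.2, t1.2} {t1.1} {t1.3, t2.3, t3.1} {t2.1} {t2.2} {t3.2, t3.3}, second {out.1, out.2} {out.3, t1.1, t1.3, t2.1, t2.3} {t1.2} {t2.2} {t3.1} {t3.2} {t3.3}


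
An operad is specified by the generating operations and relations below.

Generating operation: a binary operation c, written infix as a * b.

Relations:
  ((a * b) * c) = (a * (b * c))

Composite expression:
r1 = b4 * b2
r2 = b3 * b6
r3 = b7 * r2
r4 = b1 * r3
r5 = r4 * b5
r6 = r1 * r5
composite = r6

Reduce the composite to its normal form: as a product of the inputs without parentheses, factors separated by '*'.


b4 * b2 * b1 * b7 * b3 * b6 * b5

Key point: c is associative — brackets drop, the b-order remains.
(b4 * b2) flattens to b4 * b2
(b3 * b6) flattens to b3 * b6
(b7 * (b3 * b6)) flattens to b7 * b3 * b6
(b1 * (b7 * (b3 * b6))) flattens to b1 * b7 * b3 * b6
((b1 * (b7 * (b3 * b6))) * b5) flattens to b1 * b7 * b3 * b6 * b5
((b4 * b2) * ((b1 * (b7 * (b3 * b6))) * b5)) flattens to b4 * b2 * b1 * b7 * b3 * b6 * b5


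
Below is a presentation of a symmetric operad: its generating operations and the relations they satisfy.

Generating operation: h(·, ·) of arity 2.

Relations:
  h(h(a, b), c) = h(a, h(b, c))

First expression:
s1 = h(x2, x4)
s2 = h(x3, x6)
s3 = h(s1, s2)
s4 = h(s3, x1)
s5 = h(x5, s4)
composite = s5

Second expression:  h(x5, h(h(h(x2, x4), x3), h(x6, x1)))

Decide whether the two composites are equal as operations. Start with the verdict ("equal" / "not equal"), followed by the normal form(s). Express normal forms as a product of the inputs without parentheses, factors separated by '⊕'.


equal: each reduces to x5 ⊕ x2 ⊕ x4 ⊕ x3 ⊕ x6 ⊕ x1


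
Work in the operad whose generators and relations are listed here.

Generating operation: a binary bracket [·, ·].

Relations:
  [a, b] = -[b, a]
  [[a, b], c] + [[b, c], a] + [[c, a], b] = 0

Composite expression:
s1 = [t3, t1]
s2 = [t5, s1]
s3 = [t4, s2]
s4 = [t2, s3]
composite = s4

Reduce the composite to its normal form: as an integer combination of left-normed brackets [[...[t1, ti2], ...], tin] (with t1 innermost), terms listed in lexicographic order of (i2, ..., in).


[[[[t1, t3], t5], t4], t2]

Expand each bracket as ab - ba; the t1-initial words give the coefficients.
Composite bracket: [t2, [t4, [t5, [t3, t1]]]]
Expanding via [a, b] = ab - ba: 16 signed words (2^4 = 16).
The t1-initial words carry the normal form:
  t1t3t5t4t2 appears with sign +1, giving the term +[[[[t1, t3], t5], t4], t2]


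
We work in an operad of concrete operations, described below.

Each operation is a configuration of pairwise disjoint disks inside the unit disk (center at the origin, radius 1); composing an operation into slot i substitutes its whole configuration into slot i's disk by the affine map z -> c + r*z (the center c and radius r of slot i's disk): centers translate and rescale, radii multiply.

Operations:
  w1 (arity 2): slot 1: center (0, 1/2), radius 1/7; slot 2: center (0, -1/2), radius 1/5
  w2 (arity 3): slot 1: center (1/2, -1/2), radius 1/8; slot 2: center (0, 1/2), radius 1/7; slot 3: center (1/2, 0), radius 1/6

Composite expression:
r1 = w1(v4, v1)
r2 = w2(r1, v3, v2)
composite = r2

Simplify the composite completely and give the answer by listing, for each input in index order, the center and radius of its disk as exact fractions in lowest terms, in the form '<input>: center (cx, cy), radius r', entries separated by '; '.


v1: center (1/2, -9/16), radius 1/40; v2: center (1/2, 0), radius 1/6; v3: center (0, 1/2), radius 1/7; v4: center (1/2, -7/16), radius 1/56

Below w2, radii multiply path by path; the v-disk centers shift.
for v4, the 2-step affine chain lands on center (1/2, -7/16), radius 1/56
for v1, the 2-step affine chain lands on center (1/2, -9/16), radius 1/40
for v3, the 1-step affine chain lands on center (0, 1/2), radius 1/7
for v2, the 1-step affine chain lands on center (1/2, 0), radius 1/6


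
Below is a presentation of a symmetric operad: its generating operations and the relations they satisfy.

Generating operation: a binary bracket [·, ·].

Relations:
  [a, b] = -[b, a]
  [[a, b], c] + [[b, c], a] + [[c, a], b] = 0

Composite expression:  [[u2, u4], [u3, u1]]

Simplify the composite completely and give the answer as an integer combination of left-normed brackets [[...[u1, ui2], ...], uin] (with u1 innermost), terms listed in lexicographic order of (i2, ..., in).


[[[u1, u3], u2], u4] - [[[u1, u3], u4], u2]

A multilinear Lie element is pinned by u1-initial words (u1 innermost).
Composite bracket: [[u2, u4], [u3, u1]]
The bracket unfolds into 8 signed words via [a, b] = ab - ba (2^3 = 8).
Coefficients come from the u1-initial words:
  sign of u1u3u2u4 is +1, so it contributes +[[[u1, u3], u2], u4]
  sign of u1u3u4u2 is -1, so it contributes -[[[u1, u3], u4], u2]


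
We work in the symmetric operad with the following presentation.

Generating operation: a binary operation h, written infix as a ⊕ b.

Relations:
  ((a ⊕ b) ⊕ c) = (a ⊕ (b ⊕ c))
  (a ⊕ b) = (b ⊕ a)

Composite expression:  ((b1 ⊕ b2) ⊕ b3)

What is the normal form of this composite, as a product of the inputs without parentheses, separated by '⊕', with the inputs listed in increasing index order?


Any arrangement under h is one operation, so sort the b-inputs.
(b1 ⊕ b2) unparenthesizes to b1 ⊕ b2
((b1 ⊕ b2) ⊕ b3) unparenthesizes to b1 ⊕ b2 ⊕ b3
rearranged into index order: b1 ⊕ b2 ⊕ b3

b1 ⊕ b2 ⊕ b3


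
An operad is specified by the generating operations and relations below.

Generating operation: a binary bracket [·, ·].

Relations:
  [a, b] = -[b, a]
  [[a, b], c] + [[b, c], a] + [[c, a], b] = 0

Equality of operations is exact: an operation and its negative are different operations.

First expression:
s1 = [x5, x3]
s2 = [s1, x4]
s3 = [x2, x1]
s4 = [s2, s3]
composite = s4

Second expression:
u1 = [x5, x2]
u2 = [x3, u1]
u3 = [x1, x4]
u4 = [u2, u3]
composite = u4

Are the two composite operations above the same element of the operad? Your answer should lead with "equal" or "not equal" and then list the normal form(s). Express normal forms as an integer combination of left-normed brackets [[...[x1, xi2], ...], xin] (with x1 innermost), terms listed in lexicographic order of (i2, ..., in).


In normal form, the first expression is -[[[[x1, x2], x3], x5], x4] + [[[[x1, x2], x4], x3], x5] - [[[[x1, x2], x4], x5], x3] + [[[[x1, x2], x5], x3], x4]
In normal form, the second expression is -[[[[x1, x4], x2], x5], x3] + [[[[x1, x4], x3], x2], x5] - [[[[x1, x4], x3], x5], x2] + [[[[x1, x4], x5], x2], x3]
The forms do not match — not equal.

not equal; the first gives -[[[[x1, x2], x3], x5], x4] + [[[[x1, x2], x4], x3], x5] - [[[[x1, x2], x4], x5], x3] + [[[[x1, x2], x5], x3], x4] and the second -[[[[x1, x4], x2], x5], x3] + [[[[x1, x4], x3], x2], x5] - [[[[x1, x4], x3], x5], x2] + [[[[x1, x4], x5], x2], x3]


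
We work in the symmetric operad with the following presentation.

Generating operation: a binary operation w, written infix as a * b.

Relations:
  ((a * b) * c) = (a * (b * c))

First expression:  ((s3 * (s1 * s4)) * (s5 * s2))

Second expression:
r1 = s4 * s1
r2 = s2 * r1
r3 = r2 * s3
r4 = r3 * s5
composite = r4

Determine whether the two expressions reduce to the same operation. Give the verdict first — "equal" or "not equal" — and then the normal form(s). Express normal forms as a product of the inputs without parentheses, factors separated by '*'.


In normal form, the first expression is s3 * s1 * s4 * s5 * s2
In normal form, the second expression is s2 * s4 * s1 * s3 * s5
The forms do not match — not equal.

not equal; first: s3 * s1 * s4 * s5 * s2; second: s2 * s4 * s1 * s3 * s5


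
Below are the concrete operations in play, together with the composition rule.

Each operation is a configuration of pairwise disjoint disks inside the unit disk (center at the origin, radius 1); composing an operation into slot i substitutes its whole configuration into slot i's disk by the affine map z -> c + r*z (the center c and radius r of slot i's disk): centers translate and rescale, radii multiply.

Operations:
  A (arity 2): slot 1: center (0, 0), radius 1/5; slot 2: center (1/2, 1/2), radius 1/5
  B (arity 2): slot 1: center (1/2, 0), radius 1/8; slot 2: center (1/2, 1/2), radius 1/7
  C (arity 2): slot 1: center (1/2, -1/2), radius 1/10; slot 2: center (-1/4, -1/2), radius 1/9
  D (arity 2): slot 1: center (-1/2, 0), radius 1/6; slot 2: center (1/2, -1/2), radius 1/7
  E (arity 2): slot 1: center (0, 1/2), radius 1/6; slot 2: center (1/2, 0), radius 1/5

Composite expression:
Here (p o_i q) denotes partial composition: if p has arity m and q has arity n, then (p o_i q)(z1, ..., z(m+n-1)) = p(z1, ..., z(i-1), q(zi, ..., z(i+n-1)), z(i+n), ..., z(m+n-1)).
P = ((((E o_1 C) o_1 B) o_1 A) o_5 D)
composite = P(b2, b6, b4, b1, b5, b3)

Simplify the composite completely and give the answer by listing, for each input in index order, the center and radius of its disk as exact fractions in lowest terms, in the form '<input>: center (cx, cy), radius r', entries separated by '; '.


b1: center (-1/24, 5/12), radius 1/54; b2: center (11/120, 5/12), radius 1/2400; b3: center (3/5, -1/10), radius 1/35; b4: center (11/120, 17/40), radius 1/420; b5: center (2/5, 0), radius 1/30; b6: center (89/960, 401/960), radius 1/2400

Nesting under E composes maps z -> c + r*z down each b-path.
input b2: composing its 4 substitution steps yields center (11/120, 5/12), radius 1/2400
input b6: composing its 4 substitution steps yields center (89/960, 401/960), radius 1/2400
input b4: composing its 3 substitution steps yields center (11/120, 17/40), radius 1/420
input b1: composing its 2 substitution steps yields center (-1/24, 5/12), radius 1/54
input b5: composing its 2 substitution steps yields center (2/5, 0), radius 1/30
input b3: composing its 2 substitution steps yields center (3/5, -1/10), radius 1/35


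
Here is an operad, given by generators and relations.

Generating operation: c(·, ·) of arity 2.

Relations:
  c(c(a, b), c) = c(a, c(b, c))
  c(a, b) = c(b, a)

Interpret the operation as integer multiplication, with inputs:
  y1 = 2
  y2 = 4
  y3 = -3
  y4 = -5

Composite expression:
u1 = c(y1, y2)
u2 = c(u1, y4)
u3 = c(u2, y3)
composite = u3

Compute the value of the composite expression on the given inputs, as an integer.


120

c(y1, y2) = 8
c(c(y1, y2), y4) = -40
c(c(c(y1, y2), y4), y3) = 120


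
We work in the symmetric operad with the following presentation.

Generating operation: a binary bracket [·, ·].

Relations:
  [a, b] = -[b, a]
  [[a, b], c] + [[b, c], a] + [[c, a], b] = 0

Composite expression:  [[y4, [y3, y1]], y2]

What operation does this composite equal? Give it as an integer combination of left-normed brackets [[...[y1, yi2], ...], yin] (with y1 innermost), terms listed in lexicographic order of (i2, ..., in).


A multilinear Lie element is pinned by y1-initial words (y1 innermost).
Composite bracket: [[y4, [y3, y1]], y2]
Applying ab - ba throughout gives 8 signed words (2^3 = 8).
Collect the words opening with y1:
  y1y3y4y2 appears with sign +1, giving the term +[[[y1, y3], y4], y2]

[[[y1, y3], y4], y2]


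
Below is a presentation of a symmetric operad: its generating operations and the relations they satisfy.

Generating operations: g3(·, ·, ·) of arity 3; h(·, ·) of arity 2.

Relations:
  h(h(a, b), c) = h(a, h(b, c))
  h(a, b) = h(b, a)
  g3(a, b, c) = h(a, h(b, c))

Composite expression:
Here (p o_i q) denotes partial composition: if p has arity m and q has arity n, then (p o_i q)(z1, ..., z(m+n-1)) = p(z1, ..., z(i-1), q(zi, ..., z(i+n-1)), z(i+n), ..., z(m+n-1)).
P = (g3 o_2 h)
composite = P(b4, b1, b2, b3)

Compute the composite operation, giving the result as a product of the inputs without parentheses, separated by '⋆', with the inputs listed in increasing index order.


b1 ⋆ b2 ⋆ b3 ⋆ b4

Reordering under g3 is free, so list the b-inputs canonically.
h(b1, b2) flattens to b1 ⋆ b2
g3(b4, h(b1, b2), b3) flattens to b4 ⋆ b1 ⋆ b2 ⋆ b3
putting the inputs in ascending order: b1 ⋆ b2 ⋆ b3 ⋆ b4


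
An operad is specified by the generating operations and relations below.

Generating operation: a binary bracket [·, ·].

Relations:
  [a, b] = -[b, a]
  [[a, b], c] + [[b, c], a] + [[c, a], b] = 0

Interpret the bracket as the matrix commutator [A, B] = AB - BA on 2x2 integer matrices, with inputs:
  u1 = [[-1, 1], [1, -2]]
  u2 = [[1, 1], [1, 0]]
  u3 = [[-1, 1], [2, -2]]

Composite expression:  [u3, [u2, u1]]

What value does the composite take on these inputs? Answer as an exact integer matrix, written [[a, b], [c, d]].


[u2, u1] = [[0, 0], [0, 0]]
[u3, [u2, u1]] = [[0, 0], [0, 0]]

[[0, 0], [0, 0]]


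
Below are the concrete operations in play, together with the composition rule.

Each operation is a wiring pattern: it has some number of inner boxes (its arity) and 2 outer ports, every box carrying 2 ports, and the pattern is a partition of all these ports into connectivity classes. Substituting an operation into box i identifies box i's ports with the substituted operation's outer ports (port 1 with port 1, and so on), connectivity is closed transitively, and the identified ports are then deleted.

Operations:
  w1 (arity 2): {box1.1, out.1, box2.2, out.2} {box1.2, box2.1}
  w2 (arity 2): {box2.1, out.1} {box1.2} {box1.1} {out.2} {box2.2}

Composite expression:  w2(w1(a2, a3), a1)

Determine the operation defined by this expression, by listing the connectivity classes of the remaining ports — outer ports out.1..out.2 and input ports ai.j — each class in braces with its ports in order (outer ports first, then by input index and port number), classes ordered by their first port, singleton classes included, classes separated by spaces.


{out.1, a1.1} {out.2} {a1.2} {a2.1, a3.2} {a2.2, a3.1}

Reachability decides: close wires over w2-identified ports.
w1 over (a2, a3) gives {out.1, out.2, a2.1, a3.2} {a2.2, a3.1}, out.j being that stage's outer ports
w2 over (a2, a3, a1) gives {out.1, a1.1} {out.2} {a1.2} {a2.1, a3.2} {a2.2, a3.1}, out.j being that stage's outer ports


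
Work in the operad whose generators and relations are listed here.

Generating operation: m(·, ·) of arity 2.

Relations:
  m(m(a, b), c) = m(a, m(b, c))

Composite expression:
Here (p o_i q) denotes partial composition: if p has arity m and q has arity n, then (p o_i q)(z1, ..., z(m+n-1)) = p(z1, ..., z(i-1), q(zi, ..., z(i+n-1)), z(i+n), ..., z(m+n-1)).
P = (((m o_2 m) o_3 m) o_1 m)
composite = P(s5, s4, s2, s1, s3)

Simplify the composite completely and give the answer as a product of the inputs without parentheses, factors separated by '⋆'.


s5 ⋆ s4 ⋆ s2 ⋆ s1 ⋆ s3

All parenthesizations of m agree; list the s-inputs left to right.
m(s5, s4) unparenthesizes to s5 ⋆ s4
m(s1, s3) unparenthesizes to s1 ⋆ s3
m(s2, m(s1, s3)) unparenthesizes to s2 ⋆ s1 ⋆ s3
m(m(s5, s4), m(s2, m(s1, s3))) unparenthesizes to s5 ⋆ s4 ⋆ s2 ⋆ s1 ⋆ s3


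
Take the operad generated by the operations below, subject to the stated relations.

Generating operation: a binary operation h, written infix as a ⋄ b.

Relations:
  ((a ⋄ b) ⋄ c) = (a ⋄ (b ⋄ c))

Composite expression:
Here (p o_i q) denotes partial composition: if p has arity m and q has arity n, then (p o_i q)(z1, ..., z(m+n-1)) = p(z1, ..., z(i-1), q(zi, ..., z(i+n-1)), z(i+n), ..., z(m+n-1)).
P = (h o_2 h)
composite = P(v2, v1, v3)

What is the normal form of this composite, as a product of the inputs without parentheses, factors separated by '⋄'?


v2 ⋄ v1 ⋄ v3

All parenthesizations of h agree; list the v-inputs left to right.
(v1 ⋄ v3) linearizes to v1 ⋄ v3
(v2 ⋄ (v1 ⋄ v3)) linearizes to v2 ⋄ v1 ⋄ v3


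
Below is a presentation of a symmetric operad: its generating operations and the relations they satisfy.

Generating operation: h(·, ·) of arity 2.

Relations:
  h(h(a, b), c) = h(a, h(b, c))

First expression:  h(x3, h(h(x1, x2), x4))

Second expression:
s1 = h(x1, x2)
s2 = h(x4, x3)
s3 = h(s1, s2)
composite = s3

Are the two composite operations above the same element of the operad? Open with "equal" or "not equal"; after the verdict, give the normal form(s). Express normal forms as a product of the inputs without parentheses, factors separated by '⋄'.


not equal; first: x3 ⋄ x1 ⋄ x2 ⋄ x4; second: x1 ⋄ x2 ⋄ x4 ⋄ x3

Normal form of the first expression: x3 ⋄ x1 ⋄ x2 ⋄ x4
Normal form of the second expression: x1 ⋄ x2 ⋄ x4 ⋄ x3
The normal forms differ: not equal.


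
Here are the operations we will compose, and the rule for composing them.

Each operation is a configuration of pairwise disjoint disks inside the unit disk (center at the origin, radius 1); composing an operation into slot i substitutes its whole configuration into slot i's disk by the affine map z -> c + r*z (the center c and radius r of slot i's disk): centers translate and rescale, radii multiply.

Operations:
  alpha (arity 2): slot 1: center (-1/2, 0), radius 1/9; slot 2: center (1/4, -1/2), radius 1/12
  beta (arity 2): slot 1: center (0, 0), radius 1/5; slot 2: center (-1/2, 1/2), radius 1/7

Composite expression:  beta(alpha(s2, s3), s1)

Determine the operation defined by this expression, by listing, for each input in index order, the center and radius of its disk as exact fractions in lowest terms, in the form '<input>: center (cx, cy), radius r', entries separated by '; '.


s1: center (-1/2, 1/2), radius 1/7; s2: center (-1/10, 0), radius 1/45; s3: center (1/20, -1/10), radius 1/60

Affine substitution under beta: radii multiply and s-centers shift.
input s2: composing its 2 substitution steps yields center (-1/10, 0), radius 1/45
input s3: composing its 2 substitution steps yields center (1/20, -1/10), radius 1/60
input s1: composing its 1 substitution step yields center (-1/2, 1/2), radius 1/7


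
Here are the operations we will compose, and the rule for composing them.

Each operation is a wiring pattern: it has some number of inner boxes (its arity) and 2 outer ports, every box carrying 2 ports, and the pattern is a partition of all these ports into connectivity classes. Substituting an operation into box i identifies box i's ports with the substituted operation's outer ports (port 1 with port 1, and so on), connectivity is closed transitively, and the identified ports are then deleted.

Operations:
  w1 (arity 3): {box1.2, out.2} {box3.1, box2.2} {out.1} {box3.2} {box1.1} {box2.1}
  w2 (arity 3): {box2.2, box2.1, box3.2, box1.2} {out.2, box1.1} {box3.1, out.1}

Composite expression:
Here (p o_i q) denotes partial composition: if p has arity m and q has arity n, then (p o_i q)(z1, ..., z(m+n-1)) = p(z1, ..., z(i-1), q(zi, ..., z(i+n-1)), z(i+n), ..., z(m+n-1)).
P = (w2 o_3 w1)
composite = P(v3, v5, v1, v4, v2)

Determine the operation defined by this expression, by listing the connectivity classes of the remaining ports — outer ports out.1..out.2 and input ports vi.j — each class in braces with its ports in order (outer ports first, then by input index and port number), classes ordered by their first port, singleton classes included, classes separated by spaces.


{out.1} {out.2, v3.1} {v1.1} {v1.2, v3.2, v5.1, v5.2} {v2.1, v4.2} {v2.2} {v4.1}


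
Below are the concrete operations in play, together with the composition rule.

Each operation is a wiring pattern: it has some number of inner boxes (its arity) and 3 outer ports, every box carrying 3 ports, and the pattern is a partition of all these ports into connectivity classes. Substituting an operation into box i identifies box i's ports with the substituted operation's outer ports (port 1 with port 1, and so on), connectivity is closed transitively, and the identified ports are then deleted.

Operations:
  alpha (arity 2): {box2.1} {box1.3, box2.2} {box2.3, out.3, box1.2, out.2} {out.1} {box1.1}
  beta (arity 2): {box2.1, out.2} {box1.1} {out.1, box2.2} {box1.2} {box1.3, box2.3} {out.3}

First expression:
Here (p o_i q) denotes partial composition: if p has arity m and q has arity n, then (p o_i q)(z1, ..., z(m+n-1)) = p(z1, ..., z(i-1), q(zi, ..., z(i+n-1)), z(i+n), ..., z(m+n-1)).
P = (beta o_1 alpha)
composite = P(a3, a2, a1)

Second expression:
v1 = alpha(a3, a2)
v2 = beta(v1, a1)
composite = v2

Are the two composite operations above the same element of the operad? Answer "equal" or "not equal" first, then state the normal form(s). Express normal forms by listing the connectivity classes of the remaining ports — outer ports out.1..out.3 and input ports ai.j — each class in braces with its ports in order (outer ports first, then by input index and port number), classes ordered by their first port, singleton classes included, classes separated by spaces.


equal; both compose to {out.1, a1.2} {out.2, a1.1} {out.3} {a1.3, a2.3, a3.2} {a2.1} {a2.2, a3.3} {a3.1}


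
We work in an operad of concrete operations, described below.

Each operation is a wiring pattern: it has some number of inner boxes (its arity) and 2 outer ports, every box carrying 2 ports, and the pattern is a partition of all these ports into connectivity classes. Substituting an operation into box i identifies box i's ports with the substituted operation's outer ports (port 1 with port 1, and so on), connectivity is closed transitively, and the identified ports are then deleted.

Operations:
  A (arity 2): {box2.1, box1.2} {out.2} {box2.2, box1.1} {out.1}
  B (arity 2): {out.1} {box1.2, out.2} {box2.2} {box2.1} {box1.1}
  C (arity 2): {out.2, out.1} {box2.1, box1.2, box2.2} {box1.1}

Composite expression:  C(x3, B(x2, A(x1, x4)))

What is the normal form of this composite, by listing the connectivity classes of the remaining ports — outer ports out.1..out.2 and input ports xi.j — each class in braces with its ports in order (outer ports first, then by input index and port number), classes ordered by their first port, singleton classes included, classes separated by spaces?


{out.1, out.2} {x1.1, x4.2} {x1.2, x4.1} {x2.1} {x2.2, x3.2} {x3.1}

Substituting into C glues patterns; closure does the rest.
the subtree at A composes to {out.1} {out.2} {x1.1, x4.2} {x1.2, x4.1} on (x1, x4); out.j = own outer ports
the subtree at B composes to {out.1} {out.2, x2.2} {x1.1, x4.2} {x1.2, x4.1} {x2.1} on (x2, x1, x4); out.j = own outer ports
the subtree at C composes to {out.1, out.2} {x1.1, x4.2} {x1.2, x4.1} {x2.1} {x2.2, x3.2} {x3.1} on (x3, x2, x1, x4); out.j = own outer ports


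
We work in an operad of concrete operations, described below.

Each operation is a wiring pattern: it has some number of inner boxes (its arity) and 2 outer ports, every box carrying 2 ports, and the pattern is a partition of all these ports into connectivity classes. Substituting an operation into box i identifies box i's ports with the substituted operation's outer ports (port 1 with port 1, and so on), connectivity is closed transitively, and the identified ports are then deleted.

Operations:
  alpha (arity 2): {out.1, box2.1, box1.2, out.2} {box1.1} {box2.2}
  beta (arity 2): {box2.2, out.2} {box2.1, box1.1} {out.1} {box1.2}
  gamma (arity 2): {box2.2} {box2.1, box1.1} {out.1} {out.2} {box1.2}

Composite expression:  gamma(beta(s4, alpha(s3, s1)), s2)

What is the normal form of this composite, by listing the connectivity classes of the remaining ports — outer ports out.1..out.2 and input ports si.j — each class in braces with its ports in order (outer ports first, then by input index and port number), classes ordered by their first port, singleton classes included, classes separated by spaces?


{out.1} {out.2} {s1.1, s3.2, s4.1} {s1.2} {s2.1} {s2.2} {s3.1} {s4.2}

Connectivity passes through glued gamma-boundaries; trace each wire chain.
through alpha, on inputs (s3, s1): {out.1, out.2, s1.1, s3.2} {s1.2} {s3.1} (out.j = stage outer ports)
through beta, on inputs (s4, s3, s1): {out.1} {out.2, s1.1, s3.2, s4.1} {s1.2} {s3.1} {s4.2} (out.j = stage outer ports)
through gamma, on inputs (s4, s3, s1, s2): {out.1} {out.2} {s1.1, s3.2, s4.1} {s1.2} {s2.1} {s2.2} {s3.1} {s4.2} (out.j = stage outer ports)


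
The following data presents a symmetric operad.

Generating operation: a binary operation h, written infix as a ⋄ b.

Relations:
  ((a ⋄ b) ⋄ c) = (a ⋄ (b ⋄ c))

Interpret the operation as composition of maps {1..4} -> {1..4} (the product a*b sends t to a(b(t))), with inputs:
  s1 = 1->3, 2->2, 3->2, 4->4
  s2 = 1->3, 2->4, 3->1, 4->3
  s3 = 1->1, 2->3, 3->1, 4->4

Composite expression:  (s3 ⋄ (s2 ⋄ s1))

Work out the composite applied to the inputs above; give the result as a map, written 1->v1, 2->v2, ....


1->1, 2->4, 3->4, 4->1

(s2 ⋄ s1) = 1->1, 2->4, 3->4, 4->3
(s3 ⋄ (s2 ⋄ s1)) = 1->1, 2->4, 3->4, 4->1


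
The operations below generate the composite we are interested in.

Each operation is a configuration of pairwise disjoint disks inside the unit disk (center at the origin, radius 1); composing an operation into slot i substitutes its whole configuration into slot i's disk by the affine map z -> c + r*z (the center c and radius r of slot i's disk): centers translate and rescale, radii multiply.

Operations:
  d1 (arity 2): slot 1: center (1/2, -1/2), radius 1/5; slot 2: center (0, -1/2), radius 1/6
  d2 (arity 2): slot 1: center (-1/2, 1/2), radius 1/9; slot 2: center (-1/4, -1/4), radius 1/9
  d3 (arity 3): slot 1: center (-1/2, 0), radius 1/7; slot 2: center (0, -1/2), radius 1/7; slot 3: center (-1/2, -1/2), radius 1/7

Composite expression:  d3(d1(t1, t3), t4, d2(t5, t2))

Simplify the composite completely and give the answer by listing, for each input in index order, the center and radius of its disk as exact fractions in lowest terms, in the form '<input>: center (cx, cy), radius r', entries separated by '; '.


Only the slot chain above each t matters under d3; compose those maps.
t1 passes through 2 substitutions, ending at center (-3/7, -1/14), radius 1/35
t3 passes through 2 substitutions, ending at center (-1/2, -1/14), radius 1/42
t4 passes through 1 substitution, ending at center (0, -1/2), radius 1/7
t5 passes through 2 substitutions, ending at center (-4/7, -3/7), radius 1/63
t2 passes through 2 substitutions, ending at center (-15/28, -15/28), radius 1/63

t1: center (-3/7, -1/14), radius 1/35; t2: center (-15/28, -15/28), radius 1/63; t3: center (-1/2, -1/14), radius 1/42; t4: center (0, -1/2), radius 1/7; t5: center (-4/7, -3/7), radius 1/63


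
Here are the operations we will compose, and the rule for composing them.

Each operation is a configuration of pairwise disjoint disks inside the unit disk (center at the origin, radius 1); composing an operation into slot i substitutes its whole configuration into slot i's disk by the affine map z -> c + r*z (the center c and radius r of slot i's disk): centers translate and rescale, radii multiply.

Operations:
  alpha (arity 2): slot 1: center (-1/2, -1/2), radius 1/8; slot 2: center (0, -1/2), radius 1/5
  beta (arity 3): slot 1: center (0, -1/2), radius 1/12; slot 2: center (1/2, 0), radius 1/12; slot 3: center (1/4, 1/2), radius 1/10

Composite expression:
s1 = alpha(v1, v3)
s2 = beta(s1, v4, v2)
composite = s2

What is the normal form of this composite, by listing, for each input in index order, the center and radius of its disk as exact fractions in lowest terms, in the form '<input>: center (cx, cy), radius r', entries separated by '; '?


v1: center (-1/24, -13/24), radius 1/96; v2: center (1/4, 1/2), radius 1/10; v3: center (0, -13/24), radius 1/60; v4: center (1/2, 0), radius 1/12


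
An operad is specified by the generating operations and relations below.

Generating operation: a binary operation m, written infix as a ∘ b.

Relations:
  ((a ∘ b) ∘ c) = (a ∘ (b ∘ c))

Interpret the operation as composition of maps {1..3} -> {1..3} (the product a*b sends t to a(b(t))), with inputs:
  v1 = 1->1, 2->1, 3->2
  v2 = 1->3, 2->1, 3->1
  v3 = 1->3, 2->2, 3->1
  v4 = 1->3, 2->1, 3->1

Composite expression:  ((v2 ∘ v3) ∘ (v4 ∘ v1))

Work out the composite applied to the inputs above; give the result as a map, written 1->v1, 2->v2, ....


(v2 ∘ v3) = 1->1, 2->1, 3->3
(v4 ∘ v1) = 1->3, 2->3, 3->1
((v2 ∘ v3) ∘ (v4 ∘ v1)) = 1->3, 2->3, 3->1

1->3, 2->3, 3->1


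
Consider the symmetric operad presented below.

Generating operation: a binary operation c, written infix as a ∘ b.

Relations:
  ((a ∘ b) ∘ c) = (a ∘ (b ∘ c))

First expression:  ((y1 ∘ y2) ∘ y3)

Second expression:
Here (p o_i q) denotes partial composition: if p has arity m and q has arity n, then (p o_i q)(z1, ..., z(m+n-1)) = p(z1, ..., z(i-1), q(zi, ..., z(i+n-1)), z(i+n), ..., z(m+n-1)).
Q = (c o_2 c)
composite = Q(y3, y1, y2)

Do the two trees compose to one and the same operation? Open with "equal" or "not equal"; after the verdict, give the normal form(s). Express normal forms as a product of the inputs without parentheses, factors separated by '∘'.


Reducing the first expression gives y1 ∘ y2 ∘ y3
Reducing the second expression gives y3 ∘ y1 ∘ y2
Different reductions; not equal.

not equal; first: y1 ∘ y2 ∘ y3; second: y3 ∘ y1 ∘ y2
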